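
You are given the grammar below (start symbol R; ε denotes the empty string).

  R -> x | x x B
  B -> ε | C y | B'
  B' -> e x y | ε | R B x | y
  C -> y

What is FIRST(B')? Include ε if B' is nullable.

{ e, x, y, ε }

B' -> e x y contributes {e}.
B' -> ε contributes ε.
From B' -> R B x: add FIRST(R) = { x }.
B' -> y contributes {y}.
Union: FIRST(B') = { e, x, y, ε }.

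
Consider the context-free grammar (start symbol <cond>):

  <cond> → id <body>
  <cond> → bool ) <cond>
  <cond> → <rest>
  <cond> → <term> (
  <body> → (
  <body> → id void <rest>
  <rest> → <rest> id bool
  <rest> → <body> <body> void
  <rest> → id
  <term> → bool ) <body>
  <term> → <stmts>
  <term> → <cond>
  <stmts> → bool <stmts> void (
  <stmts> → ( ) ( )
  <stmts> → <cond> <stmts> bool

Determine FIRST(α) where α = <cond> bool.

{ (, bool, id }

Add FIRST(<cond>) = { (, bool, id }; <cond> is not nullable, stop.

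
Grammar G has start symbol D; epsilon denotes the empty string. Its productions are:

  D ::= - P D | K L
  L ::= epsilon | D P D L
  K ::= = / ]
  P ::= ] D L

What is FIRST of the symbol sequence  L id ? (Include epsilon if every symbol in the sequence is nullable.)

{ -, =, id }

Add FIRST(L)\{epsilon} = { -, = }; L is nullable, continue.
id is a terminal; add {id} and stop.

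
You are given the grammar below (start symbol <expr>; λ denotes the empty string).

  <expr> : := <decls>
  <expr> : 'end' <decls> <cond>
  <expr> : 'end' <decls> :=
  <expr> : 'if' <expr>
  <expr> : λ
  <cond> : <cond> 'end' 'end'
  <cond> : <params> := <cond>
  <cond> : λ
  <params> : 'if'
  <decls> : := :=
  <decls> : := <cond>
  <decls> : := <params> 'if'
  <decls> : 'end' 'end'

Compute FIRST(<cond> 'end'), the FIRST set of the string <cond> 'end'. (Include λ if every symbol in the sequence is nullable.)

Add FIRST(<cond>)\{λ} = { 'end', 'if' }; <cond> is nullable, continue.
'end' is a terminal; add {'end'} and stop.

{ 'end', 'if' }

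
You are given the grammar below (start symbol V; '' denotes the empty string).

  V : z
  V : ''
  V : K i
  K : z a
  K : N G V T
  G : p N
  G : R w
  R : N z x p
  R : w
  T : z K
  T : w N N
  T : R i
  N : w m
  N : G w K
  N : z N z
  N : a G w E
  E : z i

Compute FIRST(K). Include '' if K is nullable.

K : z a contributes {z}.
From K : N G V T: add FIRST(N) = { a, p, w, z }.
Union: FIRST(K) = { a, p, w, z }.

{ a, p, w, z }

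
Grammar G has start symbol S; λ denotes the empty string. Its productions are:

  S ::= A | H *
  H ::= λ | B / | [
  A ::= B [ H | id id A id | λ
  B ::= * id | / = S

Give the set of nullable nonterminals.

Directly nullable (have an λ-production): H, A.
S ::= A with every symbol nullable, so S is nullable.
No other nonterminal has a production whose RHS symbols are all nullable.

{ A, H, S }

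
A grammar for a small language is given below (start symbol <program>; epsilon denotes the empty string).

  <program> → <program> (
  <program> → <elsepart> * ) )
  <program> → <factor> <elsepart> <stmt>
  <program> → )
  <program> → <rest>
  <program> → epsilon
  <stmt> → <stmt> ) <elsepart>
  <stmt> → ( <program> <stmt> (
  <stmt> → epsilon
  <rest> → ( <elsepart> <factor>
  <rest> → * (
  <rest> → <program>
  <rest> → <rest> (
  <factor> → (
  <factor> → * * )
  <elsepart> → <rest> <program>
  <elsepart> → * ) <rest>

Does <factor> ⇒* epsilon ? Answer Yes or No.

No

Nullable nonterminals: <elsepart>, <program>, <rest>, <stmt>.
No production of <factor> has an RHS whose symbols are all nullable, so <factor> is not nullable.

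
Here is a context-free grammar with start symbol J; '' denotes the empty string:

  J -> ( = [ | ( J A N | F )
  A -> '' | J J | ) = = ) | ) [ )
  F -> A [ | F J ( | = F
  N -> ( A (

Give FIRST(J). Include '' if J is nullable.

J -> ( = [ contributes {(}.
J -> ( J A N contributes {(}.
From J -> F ): add FIRST(F) = { (, ), =, [ }.
Union: FIRST(J) = { (, ), =, [ }.

{ (, ), =, [ }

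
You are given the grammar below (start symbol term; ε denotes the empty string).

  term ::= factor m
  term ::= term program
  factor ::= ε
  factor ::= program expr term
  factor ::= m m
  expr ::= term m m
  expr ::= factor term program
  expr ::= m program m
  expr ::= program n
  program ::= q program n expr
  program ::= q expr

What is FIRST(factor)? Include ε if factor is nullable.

factor ::= ε contributes ε.
From factor ::= program expr term: add FIRST(program) = { q }.
factor ::= m m contributes {m}.
Union: FIRST(factor) = { m, q, ε }.

{ m, q, ε }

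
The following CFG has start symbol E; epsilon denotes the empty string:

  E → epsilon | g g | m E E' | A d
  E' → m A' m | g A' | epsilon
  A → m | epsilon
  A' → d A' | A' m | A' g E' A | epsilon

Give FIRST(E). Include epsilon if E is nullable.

{ d, g, m, epsilon }

E → epsilon contributes epsilon.
E → g g contributes {g}.
E → m E E' contributes {m}.
From E → A d: A nullable, take FIRST(A) ∪ {d} = { d, m }.
Union: FIRST(E) = { d, g, m, epsilon }.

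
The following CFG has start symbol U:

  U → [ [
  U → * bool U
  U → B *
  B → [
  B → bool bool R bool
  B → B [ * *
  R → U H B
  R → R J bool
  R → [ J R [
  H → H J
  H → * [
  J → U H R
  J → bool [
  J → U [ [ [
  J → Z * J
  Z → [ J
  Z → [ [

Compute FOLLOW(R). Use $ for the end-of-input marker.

In B → bool bool R bool: add FIRST(bool) = { bool }.
In R → R J bool: add FIRST(J bool) = { *, [, bool }.
In R → [ J R [: add FIRST([) = { [ }.
In J → U H R: R is at the end, add FOLLOW(J) = { *, [, bool }.
Union: FOLLOW(R) = { *, [, bool }.

{ *, [, bool }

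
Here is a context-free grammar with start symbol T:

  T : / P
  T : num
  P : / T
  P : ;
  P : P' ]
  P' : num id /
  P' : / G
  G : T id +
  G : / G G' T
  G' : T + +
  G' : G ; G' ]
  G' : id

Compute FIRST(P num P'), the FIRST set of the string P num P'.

Add FIRST(P) = { /, ;, num }; P is not nullable, stop.

{ /, ;, num }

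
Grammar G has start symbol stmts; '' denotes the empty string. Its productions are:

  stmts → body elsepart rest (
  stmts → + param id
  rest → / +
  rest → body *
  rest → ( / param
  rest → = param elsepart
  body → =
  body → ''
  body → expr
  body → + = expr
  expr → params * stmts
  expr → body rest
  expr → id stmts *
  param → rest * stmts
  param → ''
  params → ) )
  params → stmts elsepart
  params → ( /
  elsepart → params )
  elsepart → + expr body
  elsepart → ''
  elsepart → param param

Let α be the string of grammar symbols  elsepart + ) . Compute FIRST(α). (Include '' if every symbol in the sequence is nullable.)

{ (, ), *, +, /, =, id }

Add FIRST(elsepart)\{''} = { (, ), *, +, /, =, id }; elsepart is nullable, continue.
+ is a terminal; add {+} and stop.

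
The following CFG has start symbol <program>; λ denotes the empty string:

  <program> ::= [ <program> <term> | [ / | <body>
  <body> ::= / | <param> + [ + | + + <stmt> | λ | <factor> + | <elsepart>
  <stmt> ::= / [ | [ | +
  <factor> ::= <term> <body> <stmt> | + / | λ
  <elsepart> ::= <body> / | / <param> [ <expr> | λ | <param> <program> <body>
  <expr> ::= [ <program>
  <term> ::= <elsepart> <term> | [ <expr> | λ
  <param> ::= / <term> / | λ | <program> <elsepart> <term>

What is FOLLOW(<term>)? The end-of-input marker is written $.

In <program> ::= [ <program> <term>: <term> is at the end, add FOLLOW(<program>) = { $, +, /, [ }.
In <factor> ::= <term> <body> <stmt>: add FIRST(<body> <stmt>) = { +, /, [ }.
In <term> ::= <elsepart> <term>: <term> is at the end, add FOLLOW(<term>) = { $, +, /, [ }.
In <param> ::= / <term> /: add FIRST(/) = { / }.
In <param> ::= <program> <elsepart> <term>: <term> is at the end, add FOLLOW(<param>) = { $, +, /, [ }.
Union: FOLLOW(<term>) = { $, +, /, [ }.

{ $, +, /, [ }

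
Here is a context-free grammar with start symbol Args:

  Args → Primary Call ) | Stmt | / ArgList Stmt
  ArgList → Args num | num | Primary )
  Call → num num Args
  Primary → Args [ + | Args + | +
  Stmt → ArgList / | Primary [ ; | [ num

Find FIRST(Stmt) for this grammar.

{ +, /, [, num }

From Stmt → ArgList /: add FIRST(ArgList) = { +, /, [, num }.
From Stmt → Primary [ ;: add FIRST(Primary) = { +, /, [, num }.
Stmt → [ num contributes {[}.
Union: FIRST(Stmt) = { +, /, [, num }.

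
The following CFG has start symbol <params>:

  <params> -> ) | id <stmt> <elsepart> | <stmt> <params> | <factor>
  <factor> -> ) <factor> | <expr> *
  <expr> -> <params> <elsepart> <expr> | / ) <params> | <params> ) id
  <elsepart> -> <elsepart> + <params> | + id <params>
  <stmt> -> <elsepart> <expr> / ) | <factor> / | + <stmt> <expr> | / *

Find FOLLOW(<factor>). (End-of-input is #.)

{ #, ), *, +, /, id }

In <params> -> <factor>: <factor> is at the end, add FOLLOW(<params>) = { #, ), *, +, /, id }.
In <factor> -> ) <factor>: <factor> is at the end, add FOLLOW(<factor>) = { #, ), *, +, /, id }.
In <stmt> -> <factor> /: add FIRST(/) = { / }.
Union: FOLLOW(<factor>) = { #, ), *, +, /, id }.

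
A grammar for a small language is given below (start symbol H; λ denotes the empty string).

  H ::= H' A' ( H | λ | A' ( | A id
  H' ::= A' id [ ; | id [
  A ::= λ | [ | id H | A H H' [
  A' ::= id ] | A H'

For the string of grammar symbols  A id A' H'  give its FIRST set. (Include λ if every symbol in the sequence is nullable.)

Add FIRST(A)\{λ} = { [, id }; A is nullable, continue.
id is a terminal; add {id} and stop.

{ [, id }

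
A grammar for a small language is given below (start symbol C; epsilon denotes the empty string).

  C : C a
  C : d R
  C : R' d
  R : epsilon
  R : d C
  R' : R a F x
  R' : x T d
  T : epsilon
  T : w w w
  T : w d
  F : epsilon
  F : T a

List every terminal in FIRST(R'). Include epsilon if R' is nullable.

{ a, d, x }

From R' : R a F x: R nullable, take FIRST(R) ∪ {a} = { a, d }.
R' : x T d contributes {x}.
Union: FIRST(R') = { a, d, x }.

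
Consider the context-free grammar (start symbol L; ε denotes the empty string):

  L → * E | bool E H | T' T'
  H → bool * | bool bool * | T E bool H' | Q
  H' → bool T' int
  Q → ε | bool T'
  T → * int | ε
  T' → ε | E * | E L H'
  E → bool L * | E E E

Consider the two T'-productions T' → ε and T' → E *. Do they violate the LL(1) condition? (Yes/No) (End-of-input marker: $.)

FIRST(ε) = { ε } and FIRST(E *) = { bool }.
The first alternative is nullable and FOLLOW(T') = { $, *, bool, int } shares bool with FIRST of the second — conflict.

Yes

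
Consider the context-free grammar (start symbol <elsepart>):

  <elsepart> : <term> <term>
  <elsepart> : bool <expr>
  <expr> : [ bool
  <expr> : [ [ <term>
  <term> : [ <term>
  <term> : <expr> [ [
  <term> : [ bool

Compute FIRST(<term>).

<term> : [ <term> contributes {[}.
From <term> : <expr> [ [: add FIRST(<expr>) = { [ }.
<term> : [ bool contributes {[}.
Union: FIRST(<term>) = { [ }.

{ [ }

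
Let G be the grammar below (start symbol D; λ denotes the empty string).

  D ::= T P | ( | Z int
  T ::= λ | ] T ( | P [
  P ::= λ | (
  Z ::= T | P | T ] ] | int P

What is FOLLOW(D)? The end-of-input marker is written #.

{ # }

D is the start symbol, so # ∈ FOLLOW(D).
Union: FOLLOW(D) = { # }.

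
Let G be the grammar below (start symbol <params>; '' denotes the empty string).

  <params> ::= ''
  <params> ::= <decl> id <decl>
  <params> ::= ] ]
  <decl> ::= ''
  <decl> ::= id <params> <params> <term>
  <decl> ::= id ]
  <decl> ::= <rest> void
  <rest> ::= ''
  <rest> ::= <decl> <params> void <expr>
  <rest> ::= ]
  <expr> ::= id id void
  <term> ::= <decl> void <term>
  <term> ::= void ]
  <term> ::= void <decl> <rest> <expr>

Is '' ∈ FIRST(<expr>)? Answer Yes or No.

Nullable nonterminals: <decl>, <params>, <rest>.
No production of <expr> has an RHS whose symbols are all nullable, so <expr> is not nullable.

No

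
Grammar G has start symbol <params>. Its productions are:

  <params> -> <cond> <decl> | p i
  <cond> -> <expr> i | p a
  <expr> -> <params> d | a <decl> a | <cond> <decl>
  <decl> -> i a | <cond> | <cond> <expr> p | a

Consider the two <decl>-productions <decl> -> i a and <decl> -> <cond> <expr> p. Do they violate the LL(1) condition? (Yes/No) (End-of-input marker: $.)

No

FIRST(i a) = { i } and FIRST(<cond> <expr> p) = { a, p }.
The FIRST sets are disjoint and neither alternative is nullable — no conflict.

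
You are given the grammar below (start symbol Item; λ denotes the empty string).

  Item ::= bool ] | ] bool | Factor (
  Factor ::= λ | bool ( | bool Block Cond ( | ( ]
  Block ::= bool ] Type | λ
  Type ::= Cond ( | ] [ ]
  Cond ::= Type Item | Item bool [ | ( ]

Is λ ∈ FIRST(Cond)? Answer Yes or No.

Nullable nonterminals: Block, Factor.
No production of Cond has an RHS whose symbols are all nullable, so Cond is not nullable.

No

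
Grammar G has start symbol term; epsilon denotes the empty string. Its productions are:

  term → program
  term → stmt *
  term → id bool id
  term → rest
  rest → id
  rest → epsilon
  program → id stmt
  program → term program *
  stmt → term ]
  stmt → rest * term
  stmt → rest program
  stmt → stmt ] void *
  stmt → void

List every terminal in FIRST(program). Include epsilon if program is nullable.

{ *, ], id, void }

program → id stmt contributes {id}.
From program → term program *: term nullable, take FIRST(term) ∪ FIRST(program) = { *, ], id, void }.
Union: FIRST(program) = { *, ], id, void }.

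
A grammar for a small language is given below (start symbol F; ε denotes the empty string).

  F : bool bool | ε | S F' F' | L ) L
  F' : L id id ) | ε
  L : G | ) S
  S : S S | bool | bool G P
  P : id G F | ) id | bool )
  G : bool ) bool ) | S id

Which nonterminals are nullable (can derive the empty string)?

{ F, F' }

Directly nullable (have an ε-production): F, F'.
No other nonterminal has a production whose RHS symbols are all nullable.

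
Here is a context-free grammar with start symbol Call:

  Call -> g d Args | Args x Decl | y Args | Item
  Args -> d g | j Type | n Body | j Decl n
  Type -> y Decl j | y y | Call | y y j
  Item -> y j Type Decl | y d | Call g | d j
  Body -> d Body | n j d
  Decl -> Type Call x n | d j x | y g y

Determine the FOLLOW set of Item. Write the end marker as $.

In Call -> Item: Item is at the end, add FOLLOW(Call) = { $, d, g, j, n, x, y }.
Union: FOLLOW(Item) = { $, d, g, j, n, x, y }.

{ $, d, g, j, n, x, y }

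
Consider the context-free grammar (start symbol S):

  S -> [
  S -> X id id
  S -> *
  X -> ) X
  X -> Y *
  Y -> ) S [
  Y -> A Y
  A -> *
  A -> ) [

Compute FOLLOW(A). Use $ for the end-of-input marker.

In Y -> A Y: add FIRST(Y) = { ), * }.
Union: FOLLOW(A) = { ), * }.

{ ), * }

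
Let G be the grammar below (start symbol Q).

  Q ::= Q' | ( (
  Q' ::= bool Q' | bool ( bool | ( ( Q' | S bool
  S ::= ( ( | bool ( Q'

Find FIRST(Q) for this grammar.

{ (, bool }

From Q ::= Q': add FIRST(Q') = { (, bool }.
Q ::= ( ( contributes {(}.
Union: FIRST(Q) = { (, bool }.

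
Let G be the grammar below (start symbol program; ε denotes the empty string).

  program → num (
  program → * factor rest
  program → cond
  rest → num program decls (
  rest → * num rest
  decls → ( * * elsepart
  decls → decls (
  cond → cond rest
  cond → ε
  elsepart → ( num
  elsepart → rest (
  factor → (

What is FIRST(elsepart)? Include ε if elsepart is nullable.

elsepart → ( num contributes {(}.
From elsepart → rest (: add FIRST(rest) = { *, num }.
Union: FIRST(elsepart) = { (, *, num }.

{ (, *, num }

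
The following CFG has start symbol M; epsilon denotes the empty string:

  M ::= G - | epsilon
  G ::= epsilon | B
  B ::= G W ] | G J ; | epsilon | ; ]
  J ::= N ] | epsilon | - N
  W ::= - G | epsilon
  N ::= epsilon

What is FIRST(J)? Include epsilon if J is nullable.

{ -, ], epsilon }

From J ::= N ]: N nullable, take FIRST(N) ∪ {]} = { ] }.
J ::= epsilon contributes epsilon.
J ::= - N contributes {-}.
Union: FIRST(J) = { -, ], epsilon }.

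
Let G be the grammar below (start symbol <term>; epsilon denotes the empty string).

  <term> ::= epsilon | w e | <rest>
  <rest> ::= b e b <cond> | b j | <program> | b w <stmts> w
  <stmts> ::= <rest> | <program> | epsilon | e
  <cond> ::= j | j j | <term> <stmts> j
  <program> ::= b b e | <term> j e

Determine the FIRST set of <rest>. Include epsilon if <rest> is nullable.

<rest> ::= b e b <cond> contributes {b}.
<rest> ::= b j contributes {b}.
From <rest> ::= <program>: add FIRST(<program>) = { b, j, w }.
<rest> ::= b w <stmts> w contributes {b}.
Union: FIRST(<rest>) = { b, j, w }.

{ b, j, w }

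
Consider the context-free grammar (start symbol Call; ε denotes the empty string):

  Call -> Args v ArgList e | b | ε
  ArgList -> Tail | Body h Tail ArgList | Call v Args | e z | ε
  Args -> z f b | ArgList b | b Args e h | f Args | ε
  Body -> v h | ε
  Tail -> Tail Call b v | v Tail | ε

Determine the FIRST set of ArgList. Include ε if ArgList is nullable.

From ArgList -> Tail: add FIRST(Tail) = { b, e, f, h, v, z, ε } (including ε since Tail is nullable).
From ArgList -> Body h Tail ArgList: Body nullable, take FIRST(Body) ∪ {h} = { h, v }.
From ArgList -> Call v Args: Call nullable, take FIRST(Call) ∪ {v} = { b, e, f, h, v, z }.
ArgList -> e z contributes {e}.
ArgList -> ε contributes ε.
Union: FIRST(ArgList) = { b, e, f, h, v, z, ε }.

{ b, e, f, h, v, z, ε }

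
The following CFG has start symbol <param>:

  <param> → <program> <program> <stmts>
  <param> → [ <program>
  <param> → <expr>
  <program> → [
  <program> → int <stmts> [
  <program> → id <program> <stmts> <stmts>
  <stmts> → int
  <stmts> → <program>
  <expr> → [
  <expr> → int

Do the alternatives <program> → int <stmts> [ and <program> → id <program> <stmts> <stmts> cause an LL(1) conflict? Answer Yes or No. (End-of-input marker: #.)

FIRST(int <stmts> [) = { int } and FIRST(id <program> <stmts> <stmts>) = { id }.
The FIRST sets are disjoint and neither alternative is nullable — no conflict.

No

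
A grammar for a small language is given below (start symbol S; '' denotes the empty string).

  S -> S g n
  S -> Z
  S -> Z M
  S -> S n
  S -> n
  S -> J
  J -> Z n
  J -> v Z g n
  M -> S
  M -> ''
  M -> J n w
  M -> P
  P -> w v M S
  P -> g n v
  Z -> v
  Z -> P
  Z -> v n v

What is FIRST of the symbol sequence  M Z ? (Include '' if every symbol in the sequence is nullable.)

Add FIRST(M)\{''} = { g, n, v, w }; M is nullable, continue.
Add FIRST(Z) = { g, v, w }; Z is not nullable, stop.

{ g, n, v, w }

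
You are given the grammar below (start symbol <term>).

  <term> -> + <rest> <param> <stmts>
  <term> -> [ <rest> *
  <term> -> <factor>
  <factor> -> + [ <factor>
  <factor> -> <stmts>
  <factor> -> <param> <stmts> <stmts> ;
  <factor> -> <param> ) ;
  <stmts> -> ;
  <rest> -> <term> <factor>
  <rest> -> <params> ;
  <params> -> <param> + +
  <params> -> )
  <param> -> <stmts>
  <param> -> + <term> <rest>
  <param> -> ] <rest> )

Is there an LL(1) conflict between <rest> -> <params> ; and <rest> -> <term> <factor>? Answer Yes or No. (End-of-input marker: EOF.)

FIRST(<params> ;) = { ), +, ;, ] } and FIRST(<term> <factor>) = { +, ;, [, ] }.
Both contain +, so the two alternatives are not disjoint — LL(1) conflict.

Yes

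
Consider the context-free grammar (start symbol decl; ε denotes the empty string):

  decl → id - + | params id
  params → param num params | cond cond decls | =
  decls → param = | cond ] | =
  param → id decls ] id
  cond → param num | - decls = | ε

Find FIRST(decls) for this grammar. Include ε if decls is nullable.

From decls → param =: add FIRST(param) = { id }.
From decls → cond ]: cond nullable, take FIRST(cond) ∪ {]} = { -, ], id }.
decls → = contributes {=}.
Union: FIRST(decls) = { -, =, ], id }.

{ -, =, ], id }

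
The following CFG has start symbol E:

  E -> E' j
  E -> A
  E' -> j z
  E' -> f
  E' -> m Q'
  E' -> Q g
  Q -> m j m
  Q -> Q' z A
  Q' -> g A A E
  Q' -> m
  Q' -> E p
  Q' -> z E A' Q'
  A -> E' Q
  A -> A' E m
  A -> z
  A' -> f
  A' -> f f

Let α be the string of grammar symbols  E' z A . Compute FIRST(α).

Add FIRST(E') = { f, g, j, m, z }; E' is not nullable, stop.

{ f, g, j, m, z }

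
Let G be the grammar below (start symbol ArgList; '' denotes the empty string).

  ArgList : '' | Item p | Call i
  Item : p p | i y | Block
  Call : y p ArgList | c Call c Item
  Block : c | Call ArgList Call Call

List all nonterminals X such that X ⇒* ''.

Directly nullable (have an ''-production): ArgList.
No other nonterminal has a production whose RHS symbols are all nullable.

{ ArgList }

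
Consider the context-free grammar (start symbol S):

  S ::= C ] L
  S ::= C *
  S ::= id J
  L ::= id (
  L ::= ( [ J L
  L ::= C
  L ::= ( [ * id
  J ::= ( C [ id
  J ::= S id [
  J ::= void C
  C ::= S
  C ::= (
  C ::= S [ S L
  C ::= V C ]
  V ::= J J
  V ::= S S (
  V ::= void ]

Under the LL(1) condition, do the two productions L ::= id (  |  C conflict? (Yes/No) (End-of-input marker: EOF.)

FIRST(id () = { id } and FIRST(C) = { (, id, void }.
Both contain id, so the two alternatives are not disjoint — LL(1) conflict.

Yes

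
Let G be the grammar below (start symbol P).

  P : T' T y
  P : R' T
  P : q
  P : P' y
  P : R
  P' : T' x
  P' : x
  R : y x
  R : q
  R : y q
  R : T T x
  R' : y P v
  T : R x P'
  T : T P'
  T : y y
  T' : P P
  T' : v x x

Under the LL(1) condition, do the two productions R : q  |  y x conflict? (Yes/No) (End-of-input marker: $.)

FIRST(q) = { q } and FIRST(y x) = { y }.
The FIRST sets are disjoint and neither alternative is nullable — no conflict.

No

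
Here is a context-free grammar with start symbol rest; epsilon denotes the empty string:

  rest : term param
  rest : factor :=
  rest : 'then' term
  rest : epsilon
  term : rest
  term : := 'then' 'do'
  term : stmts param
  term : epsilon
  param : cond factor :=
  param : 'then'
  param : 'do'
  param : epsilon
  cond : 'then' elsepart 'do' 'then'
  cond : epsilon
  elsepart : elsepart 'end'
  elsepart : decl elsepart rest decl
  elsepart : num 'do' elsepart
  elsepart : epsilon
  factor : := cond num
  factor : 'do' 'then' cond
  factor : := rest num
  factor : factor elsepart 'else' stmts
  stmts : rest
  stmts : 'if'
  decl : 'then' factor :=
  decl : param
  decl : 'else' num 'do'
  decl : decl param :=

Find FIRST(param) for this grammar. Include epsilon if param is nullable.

From param : cond factor :=: cond nullable, take FIRST(cond) ∪ FIRST(factor) = { 'do', 'then', := }.
param : 'then' contributes {'then'}.
param : 'do' contributes {'do'}.
param : epsilon contributes epsilon.
Union: FIRST(param) = { 'do', 'then', :=, epsilon }.

{ 'do', 'then', :=, epsilon }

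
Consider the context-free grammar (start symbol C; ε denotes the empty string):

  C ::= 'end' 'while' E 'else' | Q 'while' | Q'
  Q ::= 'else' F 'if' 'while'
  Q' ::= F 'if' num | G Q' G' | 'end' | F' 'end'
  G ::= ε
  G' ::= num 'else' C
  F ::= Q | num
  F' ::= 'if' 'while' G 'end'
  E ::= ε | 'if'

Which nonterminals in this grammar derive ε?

{ E, G }

Directly nullable (have an ε-production): G, E.
No other nonterminal has a production whose RHS symbols are all nullable.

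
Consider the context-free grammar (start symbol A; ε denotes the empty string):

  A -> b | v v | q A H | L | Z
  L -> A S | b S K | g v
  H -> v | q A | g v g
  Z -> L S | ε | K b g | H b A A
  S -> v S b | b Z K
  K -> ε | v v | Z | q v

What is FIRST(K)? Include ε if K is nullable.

K -> ε contributes ε.
K -> v v contributes {v}.
From K -> Z: add FIRST(Z) = { b, g, q, v, ε } (including ε since Z is nullable).
K -> q v contributes {q}.
Union: FIRST(K) = { b, g, q, v, ε }.

{ b, g, q, v, ε }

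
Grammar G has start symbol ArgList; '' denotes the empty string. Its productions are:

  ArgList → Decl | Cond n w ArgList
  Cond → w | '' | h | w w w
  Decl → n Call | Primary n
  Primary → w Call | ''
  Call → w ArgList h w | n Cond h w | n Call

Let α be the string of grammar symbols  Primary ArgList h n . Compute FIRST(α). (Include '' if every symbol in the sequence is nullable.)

{ h, n, w }

Add FIRST(Primary)\{''} = { w }; Primary is nullable, continue.
Add FIRST(ArgList) = { h, n, w }; ArgList is not nullable, stop.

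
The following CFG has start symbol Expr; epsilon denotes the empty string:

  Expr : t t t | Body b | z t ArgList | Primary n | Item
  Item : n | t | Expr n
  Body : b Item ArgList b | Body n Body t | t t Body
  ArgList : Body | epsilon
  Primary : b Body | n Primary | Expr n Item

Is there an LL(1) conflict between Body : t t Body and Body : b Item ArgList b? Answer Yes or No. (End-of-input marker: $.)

FIRST(t t Body) = { t } and FIRST(b Item ArgList b) = { b }.
The FIRST sets are disjoint and neither alternative is nullable — no conflict.

No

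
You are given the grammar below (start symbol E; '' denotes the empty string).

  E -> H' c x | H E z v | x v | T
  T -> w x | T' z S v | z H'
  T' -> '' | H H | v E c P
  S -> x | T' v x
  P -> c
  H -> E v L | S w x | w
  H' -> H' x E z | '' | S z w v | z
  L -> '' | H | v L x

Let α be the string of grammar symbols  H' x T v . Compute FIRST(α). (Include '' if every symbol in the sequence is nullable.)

Add FIRST(H')\{''} = { c, v, w, x, z }; H' is nullable, continue.
x is a terminal; add {x} and stop.

{ c, v, w, x, z }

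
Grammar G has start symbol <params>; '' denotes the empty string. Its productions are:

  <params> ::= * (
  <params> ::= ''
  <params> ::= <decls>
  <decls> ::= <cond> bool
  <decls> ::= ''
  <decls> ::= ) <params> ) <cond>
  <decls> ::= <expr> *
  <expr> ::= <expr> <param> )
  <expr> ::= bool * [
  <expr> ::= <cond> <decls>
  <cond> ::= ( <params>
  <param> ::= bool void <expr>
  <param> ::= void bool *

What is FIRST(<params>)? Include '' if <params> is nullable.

<params> ::= * ( contributes {*}.
<params> ::= '' contributes ''.
From <params> ::= <decls>: add FIRST(<decls>) = { (, ), bool, '' } (including '' since <decls> is nullable).
Union: FIRST(<params>) = { (, ), *, bool, '' }.

{ (, ), *, bool, '' }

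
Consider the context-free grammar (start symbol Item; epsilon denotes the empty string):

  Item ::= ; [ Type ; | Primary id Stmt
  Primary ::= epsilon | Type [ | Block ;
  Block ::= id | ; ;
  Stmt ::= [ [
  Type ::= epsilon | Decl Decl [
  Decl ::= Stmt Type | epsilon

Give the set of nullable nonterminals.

Directly nullable (have an epsilon-production): Primary, Type, Decl.
No other nonterminal has a production whose RHS symbols are all nullable.

{ Decl, Primary, Type }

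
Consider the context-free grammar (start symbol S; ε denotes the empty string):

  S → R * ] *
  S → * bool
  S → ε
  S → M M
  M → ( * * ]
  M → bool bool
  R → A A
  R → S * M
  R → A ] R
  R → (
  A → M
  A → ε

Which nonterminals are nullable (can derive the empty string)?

Directly nullable (have an ε-production): S, A.
R → A A with every symbol nullable, so R is nullable.
No other nonterminal has a production whose RHS symbols are all nullable.

{ A, R, S }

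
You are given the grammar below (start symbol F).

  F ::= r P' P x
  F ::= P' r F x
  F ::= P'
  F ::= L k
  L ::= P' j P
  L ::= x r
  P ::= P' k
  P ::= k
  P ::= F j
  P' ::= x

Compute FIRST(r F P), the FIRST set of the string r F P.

r is a terminal; add {r} and stop.

{ r }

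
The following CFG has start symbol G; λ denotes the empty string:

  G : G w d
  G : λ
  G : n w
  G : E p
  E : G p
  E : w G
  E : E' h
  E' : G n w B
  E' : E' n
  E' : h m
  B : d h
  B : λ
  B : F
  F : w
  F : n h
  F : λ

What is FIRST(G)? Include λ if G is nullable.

From G : G w d: G nullable, take FIRST(G) ∪ {w} = { h, n, p, w }.
G : λ contributes λ.
G : n w contributes {n}.
From G : E p: add FIRST(E) = { h, n, p, w }.
Union: FIRST(G) = { h, n, p, w, λ }.

{ h, n, p, w, λ }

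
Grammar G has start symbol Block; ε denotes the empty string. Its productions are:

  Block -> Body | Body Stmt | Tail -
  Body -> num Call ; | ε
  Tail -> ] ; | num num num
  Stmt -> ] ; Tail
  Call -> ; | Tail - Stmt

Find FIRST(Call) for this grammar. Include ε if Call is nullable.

Call -> ; contributes {;}.
From Call -> Tail - Stmt: add FIRST(Tail) = { ], num }.
Union: FIRST(Call) = { ;, ], num }.

{ ;, ], num }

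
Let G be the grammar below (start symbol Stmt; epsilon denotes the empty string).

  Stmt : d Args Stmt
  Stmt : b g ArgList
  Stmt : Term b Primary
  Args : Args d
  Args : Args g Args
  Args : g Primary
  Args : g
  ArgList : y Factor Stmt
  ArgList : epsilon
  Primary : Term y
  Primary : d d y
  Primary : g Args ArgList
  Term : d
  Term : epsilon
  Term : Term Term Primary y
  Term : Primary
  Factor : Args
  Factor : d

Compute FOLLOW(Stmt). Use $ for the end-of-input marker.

Stmt is the start symbol, so $ ∈ FOLLOW(Stmt).
In Stmt : d Args Stmt: Stmt is at the end, add FOLLOW(Stmt) = { $, b, d, g, y }.
In ArgList : y Factor Stmt: Stmt is at the end, add FOLLOW(ArgList) = { $, b, d, g, y }.
Union: FOLLOW(Stmt) = { $, b, d, g, y }.

{ $, b, d, g, y }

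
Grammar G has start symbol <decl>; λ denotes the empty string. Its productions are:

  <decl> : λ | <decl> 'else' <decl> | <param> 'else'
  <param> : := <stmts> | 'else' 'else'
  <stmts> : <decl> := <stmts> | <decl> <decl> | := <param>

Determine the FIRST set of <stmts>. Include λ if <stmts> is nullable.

From <stmts> : <decl> := <stmts>: <decl> nullable, take FIRST(<decl>) ∪ {:=} = { 'else', := }.
From <stmts> : <decl> <decl>: <decl>, <decl> nullable, take FIRST(<decl>) ∪ FIRST(<decl>) = { 'else', := }; also λ since the whole RHS is nullable.
<stmts> : := <param> contributes {:=}.
Union: FIRST(<stmts>) = { 'else', :=, λ }.

{ 'else', :=, λ }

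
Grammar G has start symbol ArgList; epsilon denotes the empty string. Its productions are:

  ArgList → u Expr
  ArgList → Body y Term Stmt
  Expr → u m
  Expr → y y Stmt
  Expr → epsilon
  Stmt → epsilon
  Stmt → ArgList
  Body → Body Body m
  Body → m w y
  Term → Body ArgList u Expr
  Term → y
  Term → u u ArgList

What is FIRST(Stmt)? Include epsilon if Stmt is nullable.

Stmt → epsilon contributes epsilon.
From Stmt → ArgList: add FIRST(ArgList) = { m, u }.
Union: FIRST(Stmt) = { m, u, epsilon }.

{ m, u, epsilon }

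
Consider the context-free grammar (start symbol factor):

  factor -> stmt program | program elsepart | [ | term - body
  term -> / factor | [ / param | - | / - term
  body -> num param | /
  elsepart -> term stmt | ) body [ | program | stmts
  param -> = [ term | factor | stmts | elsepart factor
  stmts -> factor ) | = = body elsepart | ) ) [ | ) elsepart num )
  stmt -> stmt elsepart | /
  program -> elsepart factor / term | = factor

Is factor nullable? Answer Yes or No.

No nonterminal in this grammar is nullable.
No production of factor has an RHS whose symbols are all nullable, so factor is not nullable.

No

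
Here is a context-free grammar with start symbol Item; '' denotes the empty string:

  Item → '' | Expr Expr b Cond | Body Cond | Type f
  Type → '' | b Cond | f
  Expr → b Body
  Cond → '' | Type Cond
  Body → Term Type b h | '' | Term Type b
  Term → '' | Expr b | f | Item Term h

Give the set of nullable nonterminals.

{ Body, Cond, Item, Term, Type }

Directly nullable (have an ''-production): Item, Type, Cond, Body, Term.
No other nonterminal has a production whose RHS symbols are all nullable.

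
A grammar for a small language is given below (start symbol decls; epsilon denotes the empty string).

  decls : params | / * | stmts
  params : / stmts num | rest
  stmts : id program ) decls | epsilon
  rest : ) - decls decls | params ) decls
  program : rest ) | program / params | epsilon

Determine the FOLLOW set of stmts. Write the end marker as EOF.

{ EOF, ), /, id, num }

In decls : stmts: stmts is at the end, add FOLLOW(decls) = { EOF, ), /, id, num }.
In params : / stmts num: add FIRST(num) = { num }.
Union: FOLLOW(stmts) = { EOF, ), /, id, num }.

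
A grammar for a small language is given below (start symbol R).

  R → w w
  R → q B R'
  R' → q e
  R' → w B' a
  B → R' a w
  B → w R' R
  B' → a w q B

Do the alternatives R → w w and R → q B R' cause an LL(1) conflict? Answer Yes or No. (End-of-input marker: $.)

No

FIRST(w w) = { w } and FIRST(q B R') = { q }.
The FIRST sets are disjoint and neither alternative is nullable — no conflict.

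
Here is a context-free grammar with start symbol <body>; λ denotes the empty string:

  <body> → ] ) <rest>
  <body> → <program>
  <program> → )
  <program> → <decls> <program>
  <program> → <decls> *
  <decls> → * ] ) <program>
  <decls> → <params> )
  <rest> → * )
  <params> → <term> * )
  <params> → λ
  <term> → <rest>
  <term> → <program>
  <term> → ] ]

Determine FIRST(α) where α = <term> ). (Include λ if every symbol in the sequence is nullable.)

{ ), *, ] }

Add FIRST(<term>) = { ), *, ] }; <term> is not nullable, stop.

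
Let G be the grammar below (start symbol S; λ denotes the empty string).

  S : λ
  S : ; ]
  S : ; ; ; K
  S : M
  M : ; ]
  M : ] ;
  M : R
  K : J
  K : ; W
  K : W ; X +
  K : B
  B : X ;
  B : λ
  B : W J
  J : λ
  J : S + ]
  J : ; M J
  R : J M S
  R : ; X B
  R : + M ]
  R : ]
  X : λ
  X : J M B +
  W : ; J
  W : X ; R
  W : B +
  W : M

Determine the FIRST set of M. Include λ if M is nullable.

{ +, ;, ] }

M : ; ] contributes {;}.
M : ] ; contributes {]}.
From M : R: add FIRST(R) = { +, ;, ] }.
Union: FIRST(M) = { +, ;, ] }.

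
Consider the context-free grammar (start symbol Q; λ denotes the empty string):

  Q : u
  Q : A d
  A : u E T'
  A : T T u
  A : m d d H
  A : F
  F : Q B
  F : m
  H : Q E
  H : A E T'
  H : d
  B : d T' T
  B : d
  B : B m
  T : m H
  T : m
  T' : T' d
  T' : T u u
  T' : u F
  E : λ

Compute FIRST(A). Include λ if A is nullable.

{ m, u }

A : u E T' contributes {u}.
From A : T T u: add FIRST(T) = { m }.
A : m d d H contributes {m}.
From A : F: add FIRST(F) = { m, u }.
Union: FIRST(A) = { m, u }.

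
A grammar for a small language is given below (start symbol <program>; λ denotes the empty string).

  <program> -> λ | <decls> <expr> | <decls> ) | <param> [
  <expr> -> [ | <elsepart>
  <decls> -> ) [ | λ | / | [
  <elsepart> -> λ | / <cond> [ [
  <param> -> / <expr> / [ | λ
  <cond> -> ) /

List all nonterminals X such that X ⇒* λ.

{ <decls>, <elsepart>, <expr>, <param>, <program> }

Directly nullable (have an λ-production): <program>, <decls>, <elsepart>, <param>.
<expr> -> <elsepart> with every symbol nullable, so <expr> is nullable.
No other nonterminal has a production whose RHS symbols are all nullable.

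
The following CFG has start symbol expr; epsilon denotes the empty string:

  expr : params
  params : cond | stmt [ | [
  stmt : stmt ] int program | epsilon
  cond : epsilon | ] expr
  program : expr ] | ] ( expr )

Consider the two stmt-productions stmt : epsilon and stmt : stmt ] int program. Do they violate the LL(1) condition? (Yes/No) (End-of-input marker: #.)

Yes

FIRST(epsilon) = { epsilon } and FIRST(stmt ] int program) = { ] }.
The first alternative is nullable and FOLLOW(stmt) = { [, ] } shares ] with FIRST of the second — conflict.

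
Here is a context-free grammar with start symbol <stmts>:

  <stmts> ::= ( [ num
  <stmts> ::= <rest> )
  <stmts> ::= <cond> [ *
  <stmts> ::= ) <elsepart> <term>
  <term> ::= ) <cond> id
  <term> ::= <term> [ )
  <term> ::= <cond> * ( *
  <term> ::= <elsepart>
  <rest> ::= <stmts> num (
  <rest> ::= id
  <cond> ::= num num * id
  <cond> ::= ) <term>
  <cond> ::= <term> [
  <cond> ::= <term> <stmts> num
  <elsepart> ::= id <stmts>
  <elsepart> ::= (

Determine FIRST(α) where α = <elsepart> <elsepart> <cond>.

{ (, id }

Add FIRST(<elsepart>) = { (, id }; <elsepart> is not nullable, stop.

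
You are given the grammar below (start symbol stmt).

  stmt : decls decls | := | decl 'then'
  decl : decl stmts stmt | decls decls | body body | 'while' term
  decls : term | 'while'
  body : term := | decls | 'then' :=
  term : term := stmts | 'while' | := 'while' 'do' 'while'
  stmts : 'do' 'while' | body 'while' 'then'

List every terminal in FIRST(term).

From term : term := stmts: add FIRST(term) = { 'while', := }.
term : 'while' contributes {'while'}.
term : := 'while' 'do' 'while' contributes {:=}.
Union: FIRST(term) = { 'while', := }.

{ 'while', := }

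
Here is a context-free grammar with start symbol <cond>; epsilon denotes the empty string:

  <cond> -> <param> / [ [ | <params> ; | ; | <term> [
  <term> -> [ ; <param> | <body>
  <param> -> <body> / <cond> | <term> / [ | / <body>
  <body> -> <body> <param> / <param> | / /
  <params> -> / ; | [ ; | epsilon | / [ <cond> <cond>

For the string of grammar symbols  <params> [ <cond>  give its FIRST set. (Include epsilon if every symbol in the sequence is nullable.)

{ /, [ }

Add FIRST(<params>)\{epsilon} = { /, [ }; <params> is nullable, continue.
[ is a terminal; add {[} and stop.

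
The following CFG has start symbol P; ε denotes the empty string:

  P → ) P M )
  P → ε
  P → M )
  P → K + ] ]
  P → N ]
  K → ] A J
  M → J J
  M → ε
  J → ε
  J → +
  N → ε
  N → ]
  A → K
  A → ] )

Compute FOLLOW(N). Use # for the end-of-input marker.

{ ] }

In P → N ]: add FIRST(]) = { ] }.
Union: FOLLOW(N) = { ] }.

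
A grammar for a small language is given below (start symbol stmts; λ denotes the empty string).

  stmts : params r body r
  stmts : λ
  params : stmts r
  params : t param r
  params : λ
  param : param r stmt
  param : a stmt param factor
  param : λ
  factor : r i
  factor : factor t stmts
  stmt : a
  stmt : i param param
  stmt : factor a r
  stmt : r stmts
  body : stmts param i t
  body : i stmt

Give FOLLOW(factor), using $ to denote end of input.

In param : a stmt param factor: factor is at the end, add FOLLOW(param) = { a, i, r }.
In factor : factor t stmts: add FIRST(t stmts) = { t }.
In stmt : factor a r: add FIRST(a r) = { a }.
Union: FOLLOW(factor) = { a, i, r, t }.

{ a, i, r, t }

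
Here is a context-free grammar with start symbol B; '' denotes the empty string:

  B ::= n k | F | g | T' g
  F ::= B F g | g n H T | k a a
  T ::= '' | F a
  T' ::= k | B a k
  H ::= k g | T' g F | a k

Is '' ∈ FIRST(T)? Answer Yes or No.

T has an ''-production, so T ⇒ ''.

Yes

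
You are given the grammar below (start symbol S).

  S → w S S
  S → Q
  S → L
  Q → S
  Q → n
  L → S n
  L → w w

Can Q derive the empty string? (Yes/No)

No nonterminal in this grammar is nullable.
No production of Q has an RHS whose symbols are all nullable, so Q is not nullable.

No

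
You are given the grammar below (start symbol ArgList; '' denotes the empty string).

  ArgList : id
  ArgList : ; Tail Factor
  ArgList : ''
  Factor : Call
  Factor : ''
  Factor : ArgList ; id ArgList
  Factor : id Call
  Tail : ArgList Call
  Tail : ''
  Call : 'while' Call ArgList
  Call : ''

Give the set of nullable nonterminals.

Directly nullable (have an ''-production): ArgList, Factor, Tail, Call.

{ ArgList, Call, Factor, Tail }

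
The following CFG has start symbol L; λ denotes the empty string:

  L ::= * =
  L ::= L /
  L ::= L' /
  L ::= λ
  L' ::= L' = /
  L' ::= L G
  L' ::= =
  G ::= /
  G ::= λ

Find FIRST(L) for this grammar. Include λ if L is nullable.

{ *, /, =, λ }

L ::= * = contributes {*}.
From L ::= L /: L nullable, take FIRST(L) ∪ {/} = { *, /, = }.
From L ::= L' /: L' nullable, take FIRST(L') ∪ {/} = { *, /, = }.
L ::= λ contributes λ.
Union: FIRST(L) = { *, /, =, λ }.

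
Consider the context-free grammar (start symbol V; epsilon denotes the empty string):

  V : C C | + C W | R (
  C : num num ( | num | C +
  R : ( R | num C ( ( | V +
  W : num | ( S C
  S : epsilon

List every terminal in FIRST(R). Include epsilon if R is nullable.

R : ( R contributes {(}.
R : num C ( ( contributes {num}.
From R : V +: add FIRST(V) = { (, +, num }.
Union: FIRST(R) = { (, +, num }.

{ (, +, num }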